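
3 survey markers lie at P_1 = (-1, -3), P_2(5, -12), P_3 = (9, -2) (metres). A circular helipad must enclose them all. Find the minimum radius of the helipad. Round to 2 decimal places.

6.10

Side lengths²: P_1P_2² = 117, P_1P_3² = 101, P_2P_3² = 116.
Since P_1P_2² = 117 < 116 + 101 = 217, the triangle is acute, so the smallest enclosing circle is the circumcircle.
Circumcentre = (4.34375, -5.9375), r² = 37.1845703125.
r = √(37.1845703125) ≈ 6.10.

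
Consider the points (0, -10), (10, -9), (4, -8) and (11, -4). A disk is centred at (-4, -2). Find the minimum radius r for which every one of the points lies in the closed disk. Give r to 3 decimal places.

The required radius is the distance from (-4, -2) to the farthest point.
Squared distances: 80, 245, 100, 229.
Maximum is 245, attained at (10, -9).
r = √245 ≈ 15.652.

15.652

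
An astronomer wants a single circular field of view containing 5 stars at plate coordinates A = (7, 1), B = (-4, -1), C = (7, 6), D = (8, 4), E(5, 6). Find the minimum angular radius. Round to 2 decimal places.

A smallest enclosing disk is always determined by at most three of the input points on its boundary.
The minimum enclosing circle is determined by three boundary points: B, C, D.
Their circumcentre is (101/58, 123/58) with r² = 71825/1682.
The farthest remaining point A is at distance² 48625/1682 ≤ 71825/1682.
r = √(71825/1682) ≈ 6.53.

6.53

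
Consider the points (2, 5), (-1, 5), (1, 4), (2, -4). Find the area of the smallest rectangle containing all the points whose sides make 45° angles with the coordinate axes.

54

In coordinates u = x + y, v = x − y the rectangle is axis-aligned; the map (x,y)→(u,v) scales areas by 2.
u-values: 7, 4, 5, -2; range = 7 − (-2) = 9.
v-values: -3, -6, -3, 6; range = 6 − (-6) = 12.
Area = (9 × 12) / 2 = 54.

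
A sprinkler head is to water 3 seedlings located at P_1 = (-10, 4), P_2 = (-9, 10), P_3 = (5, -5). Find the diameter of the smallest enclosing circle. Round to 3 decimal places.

20.518

Side lengths²: P_1P_2² = 37, P_1P_3² = 306, P_2P_3² = 421.
Since P_2P_3² = 421 ≥ 306 + 37 = 343, the angle opposite P_2P_3 is not acute, so the smallest enclosing circle has P_2P_3 as diameter.
Centre = midpoint of P_2P_3 = (-2, 2.5), r² = 421/4 = 105.25.
Diameter = 2r = 2√(105.25) ≈ 20.518.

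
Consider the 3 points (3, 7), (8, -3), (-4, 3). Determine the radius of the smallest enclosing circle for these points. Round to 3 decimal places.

Call the three points A, B, C in the order given.
Side lengths²: AB² = 125, AC² = 65, BC² = 180.
Since BC² = 180 < 125 + 65 = 190, the triangle is acute, so the smallest enclosing circle is the circumcircle.
Circumcentre = (13/6, 1/3), r² = 1625/36.
r = √(1625/36) ≈ 6.719.

6.719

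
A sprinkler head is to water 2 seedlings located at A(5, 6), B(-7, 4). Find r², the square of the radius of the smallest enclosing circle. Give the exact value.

The smallest circle enclosing two points has them as diameter endpoints.
Centre = midpoint = (-1, 5); r² = |AB|²/4 = 148/4 = 37.

37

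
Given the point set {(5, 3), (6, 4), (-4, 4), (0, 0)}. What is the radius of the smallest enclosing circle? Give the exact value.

The minimum enclosing circle of a finite set is fixed by two of the points (as a diameter) or three (as a circumcircle).
The farthest pair is (6, 4)–(-4, 4) with squared distance 100. The circle on this segment as diameter has centre (1, 4) and r² = 100/4 = 25.
Check (5, 3): distance² to centre = 17 ≤ 25, so it lies inside.
All remaining points lie in this disk, and no smaller disk contains both endpoints, so this is the minimum enclosing circle.
r = √25 = 5.

5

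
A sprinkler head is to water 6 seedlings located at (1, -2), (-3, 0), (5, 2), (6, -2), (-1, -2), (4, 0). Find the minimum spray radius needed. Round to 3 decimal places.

4.610

By Welzl's lemma the MEC is supported by two points (diametrically opposite) or three points (on a circumcircle).
The farthest pair is (-3, 0)–(6, -2) with squared distance 85. The circle on this segment as diameter has centre (1.5, -1) and r² = 85/4 = 21.25.
Check (1, -2): distance² to centre = 1.25 ≤ 21.25, so it lies inside.
All remaining points lie in this disk, and no smaller disk contains both endpoints, so this is the minimum enclosing circle.
r = √(21.25) ≈ 4.610.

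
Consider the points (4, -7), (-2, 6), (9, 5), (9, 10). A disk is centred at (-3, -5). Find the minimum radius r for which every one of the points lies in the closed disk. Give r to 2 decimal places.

19.21

The required radius is the distance from (-3, -5) to the farthest point.
Squared distances: 53, 122, 244, 369.
Maximum is 369, attained at (9, 10).
r = √369 ≈ 19.21.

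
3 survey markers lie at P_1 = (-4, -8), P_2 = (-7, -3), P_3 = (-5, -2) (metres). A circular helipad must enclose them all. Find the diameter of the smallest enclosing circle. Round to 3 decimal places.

6.101

Side lengths²: P_1P_2² = 34, P_1P_3² = 37, P_2P_3² = 5.
Since P_1P_3² = 37 < 34 + 5 = 39, the triangle is acute, so the smallest enclosing circle is the circumcircle.
Circumcentre = (-123/26, -131/26), r² = 3145/338.
Diameter = 2r = 2√(3145/338) ≈ 6.101.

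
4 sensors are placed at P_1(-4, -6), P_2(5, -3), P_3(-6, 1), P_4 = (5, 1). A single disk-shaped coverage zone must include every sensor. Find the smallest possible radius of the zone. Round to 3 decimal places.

5.929

The minimum enclosing circle of a finite set is fixed by two of the points (as a diameter) or three (as a circumcircle).
The minimum enclosing circle is determined by three boundary points: P_1, P_3, P_4.
Their circumcentre is (-0.5, -17/14) with r² = 3445/98.
The farthest remaining point P_2 is at distance² 3277/98 ≤ 3445/98.
r = √(3445/98) ≈ 5.929.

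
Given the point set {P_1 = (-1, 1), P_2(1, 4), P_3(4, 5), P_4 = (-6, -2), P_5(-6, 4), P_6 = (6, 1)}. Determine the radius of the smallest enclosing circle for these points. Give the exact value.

By Welzl's lemma the MEC is supported by two points (diametrically opposite) or three points (on a circumcircle).
The minimum enclosing circle is determined by three boundary points: P_4, P_5, P_6.
Their circumcentre is (-0.375, 1) with r² = 40.640625.
The farthest remaining point P_3 is at distance² 35.140625 ≤ 40.640625.
r = √(40.640625) = 6.375.

6.375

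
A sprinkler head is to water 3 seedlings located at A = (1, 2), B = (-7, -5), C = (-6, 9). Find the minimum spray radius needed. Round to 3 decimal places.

Side lengths²: AB² = 113, AC² = 98, BC² = 197.
Since BC² = 197 < 113 + 98 = 211, the triangle is acute, so the smallest enclosing circle is the circumcircle.
Circumcentre = (-181/30, 59/30), r² = 22261/450.
r = √(22261/450) ≈ 7.033.

7.033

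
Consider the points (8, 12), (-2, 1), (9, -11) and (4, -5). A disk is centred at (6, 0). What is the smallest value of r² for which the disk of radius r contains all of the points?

The required radius is the distance from (6, 0) to the farthest point.
Squared distances: 148, 65, 130, 29.
Maximum is 148, attained at (8, 12).

148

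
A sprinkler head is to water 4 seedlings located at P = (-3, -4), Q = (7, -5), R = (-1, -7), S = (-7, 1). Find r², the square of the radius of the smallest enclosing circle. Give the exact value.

A smallest enclosing disk is always determined by at most three of the input points on its boundary.
The farthest pair is Q–S with squared distance 232. The circle on this segment as diameter has centre (0, -2) and r² = 232/4 = 58.
Check P: distance² to centre = 13 ≤ 58, so it lies inside.
All remaining points lie in this disk, and no smaller disk contains both endpoints, so this is the minimum enclosing circle.

58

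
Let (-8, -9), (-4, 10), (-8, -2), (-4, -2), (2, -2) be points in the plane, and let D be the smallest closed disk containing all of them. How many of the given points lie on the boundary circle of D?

A smallest enclosing disk is always determined by at most three of the input points on its boundary.
The farthest pair is (-8, -9)–(-4, 10) with squared distance 377. The circle on this segment as diameter has centre (-6, 0.5) and r² = 377/4 = 94.25.
Check (-8, -2): distance² to centre = 10.25 ≤ 94.25, so it lies inside.
All remaining points lie in this disk, and no smaller disk contains both endpoints, so this is the minimum enclosing circle.
The points at distance exactly r from the centre are (-8, -9), (-4, 10) — 2 points.

2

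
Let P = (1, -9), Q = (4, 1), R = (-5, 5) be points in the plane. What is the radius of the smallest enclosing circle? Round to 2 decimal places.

Side lengths²: PQ² = 109, PR² = 232, QR² = 97.
Since PR² = 232 ≥ 109 + 97 = 206, the angle opposite PR is not acute, so the smallest enclosing circle has PR as diameter.
Centre = midpoint of PR = (-2, -2), r² = 232/4 = 58.
r = √58 ≈ 7.62.

7.62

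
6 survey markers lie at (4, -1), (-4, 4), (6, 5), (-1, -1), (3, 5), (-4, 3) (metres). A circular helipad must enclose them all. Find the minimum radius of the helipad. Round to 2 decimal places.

5.17

By Welzl's lemma the MEC is supported by two points (diametrically opposite) or three points (on a circumcircle).
The minimum enclosing circle is determined by three boundary points: (4, -1), (-4, 4), (6, 5).
Their circumcentre is (65/58, 191/58) with r² = 44945/1682.
The farthest remaining point (-4, 3) is at distance² 44249/1682 ≤ 44945/1682.
r = √(44945/1682) ≈ 5.17.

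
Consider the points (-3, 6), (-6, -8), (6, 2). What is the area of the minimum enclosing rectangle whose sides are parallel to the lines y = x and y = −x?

143

In coordinates u = x + y, v = x − y the rectangle is axis-aligned; the map (x,y)→(u,v) scales areas by 2.
u-values: 3, -14, 8; range = 8 − (-14) = 22.
v-values: -9, 2, 4; range = 4 − (-9) = 13.
Area = (22 × 13) / 2 = 143.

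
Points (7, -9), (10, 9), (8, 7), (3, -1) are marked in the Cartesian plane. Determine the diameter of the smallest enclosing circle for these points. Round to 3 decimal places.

18.248

The farthest pair is (7, -9)–(10, 9) with squared distance 333. The circle on this segment as diameter has centre (8.5, 0) and r² = 333/4 = 83.25.
Check (8, 7): distance² to centre = 49.25 ≤ 83.25, so it lies inside.
All remaining points lie in this disk, and no smaller disk contains both endpoints, so this is the minimum enclosing circle.
Diameter = 2r = 2√(83.25) ≈ 18.248.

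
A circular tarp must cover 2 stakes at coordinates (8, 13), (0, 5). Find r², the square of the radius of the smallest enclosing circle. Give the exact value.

32

The smallest circle enclosing two points has them as diameter endpoints.
Centre = midpoint = (4, 9); r² = |(8, 13)−(0, 5)|²/4 = 128/4 = 32.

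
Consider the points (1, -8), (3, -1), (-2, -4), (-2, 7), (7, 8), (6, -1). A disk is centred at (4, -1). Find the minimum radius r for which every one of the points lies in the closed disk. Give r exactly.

The required radius is the distance from (4, -1) to the farthest point.
Squared distances: 58, 1, 45, 100, 90, 4.
Maximum is 100, attained at (-2, 7).
r = √100 = 10.

10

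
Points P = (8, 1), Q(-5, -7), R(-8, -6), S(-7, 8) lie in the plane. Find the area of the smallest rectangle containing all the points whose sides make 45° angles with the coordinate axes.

In coordinates u = x + y, v = x − y the rectangle is axis-aligned; the map (x,y)→(u,v) scales areas by 2.
u-values: 9, -12, -14, 1; range = 9 − (-14) = 23.
v-values: 7, 2, -2, -15; range = 7 − (-15) = 22.
Area = (23 × 22) / 2 = 253.

253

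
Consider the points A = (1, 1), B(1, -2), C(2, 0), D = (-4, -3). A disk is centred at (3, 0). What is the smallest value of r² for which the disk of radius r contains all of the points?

The required radius is the distance from (3, 0) to the farthest point.
Squared distances: 5, 8, 1, 58.
Maximum is 58, attained at D.

58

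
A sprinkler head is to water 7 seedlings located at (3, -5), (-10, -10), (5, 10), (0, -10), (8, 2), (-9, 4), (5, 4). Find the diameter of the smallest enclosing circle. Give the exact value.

By Welzl's lemma the MEC is supported by two points (diametrically opposite) or three points (on a circumcircle).
The farthest pair is (-10, -10)–(5, 10) with squared distance 625. The circle on this segment as diameter has centre (-2.5, 0) and r² = 625/4 = 156.25.
Check (3, -5): distance² to centre = 55.25 ≤ 156.25, so it lies inside.
All remaining points lie in this disk, and no smaller disk contains both endpoints, so this is the minimum enclosing circle.
Diameter = 2r = 2√(156.25) = 25.

25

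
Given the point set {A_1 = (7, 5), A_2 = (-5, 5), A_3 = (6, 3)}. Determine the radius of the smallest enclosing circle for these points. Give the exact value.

6

Side lengths²: A_1A_2² = 144, A_1A_3² = 5, A_2A_3² = 125.
Since A_1A_2² = 144 ≥ 125 + 5 = 130, the angle opposite A_1A_2 is not acute, so the smallest enclosing circle has A_1A_2 as diameter.
Centre = midpoint of A_1A_2 = (1, 5), r² = 144/4 = 36.
r = √36 = 6.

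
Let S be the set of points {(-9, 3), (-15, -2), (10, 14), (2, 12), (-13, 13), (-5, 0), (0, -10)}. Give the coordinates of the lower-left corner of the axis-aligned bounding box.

(-15, -10)

x-range [-15, 10], y-range [-10, 14].
The lower-left corner is (-15, -10).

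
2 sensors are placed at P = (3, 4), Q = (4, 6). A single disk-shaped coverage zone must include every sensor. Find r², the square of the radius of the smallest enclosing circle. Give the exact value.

1.25

The smallest circle enclosing two points has them as diameter endpoints.
Centre = midpoint = (3.5, 5); r² = |PQ|²/4 = 5/4 = 1.25.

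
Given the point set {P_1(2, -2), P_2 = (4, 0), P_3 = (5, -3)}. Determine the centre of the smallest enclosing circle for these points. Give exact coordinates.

(3.75, -1.75)

Side lengths²: P_1P_2² = 8, P_1P_3² = 10, P_2P_3² = 10.
Since P_2P_3² = 10 < 10 + 8 = 18, the triangle is acute, so the smallest enclosing circle is the circumcircle.
Circumcentre = (3.75, -1.75), r² = 3.125.
Centre = (3.75, -1.75).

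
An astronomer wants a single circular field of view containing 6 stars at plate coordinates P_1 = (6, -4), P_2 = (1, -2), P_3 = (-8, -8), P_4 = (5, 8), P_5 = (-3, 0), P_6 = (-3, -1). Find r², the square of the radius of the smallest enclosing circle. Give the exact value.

The farthest pair is P_3–P_4 with squared distance 425. The circle on this segment as diameter has centre (-1.5, 0) and r² = 425/4 = 106.25.
Check P_1: distance² to centre = 72.25 ≤ 106.25, so it lies inside.
All remaining points lie in this disk, and no smaller disk contains both endpoints, so this is the minimum enclosing circle.

106.25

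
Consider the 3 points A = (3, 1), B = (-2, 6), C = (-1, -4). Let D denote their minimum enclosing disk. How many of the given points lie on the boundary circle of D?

2

Side lengths²: AB² = 50, AC² = 41, BC² = 101.
Since BC² = 101 ≥ 50 + 41 = 91, the angle opposite BC is not acute, so the smallest enclosing circle has BC as diameter.
Centre = midpoint of BC = (-1.5, 1), r² = 101/4 = 25.25.
The points at distance exactly r from the centre are B, C — 2 points.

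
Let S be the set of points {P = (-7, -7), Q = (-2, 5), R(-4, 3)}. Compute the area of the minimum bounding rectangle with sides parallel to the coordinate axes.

60

x ranges over [-7, -2], width 5.
y ranges over [-7, 5], height 12.
Area = 5 × 12 = 60.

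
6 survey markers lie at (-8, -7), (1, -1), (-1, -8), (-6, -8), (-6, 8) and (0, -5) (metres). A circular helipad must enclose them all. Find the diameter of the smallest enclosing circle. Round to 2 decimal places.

A smallest enclosing disk is always determined by at most three of the input points on its boundary.
The farthest pair is (-1, -8)–(-6, 8) with squared distance 281. The circle on this segment as diameter has centre (-3.5, 0) and r² = 281/4 = 70.25.
Check (-8, -7): distance² to centre = 69.25 ≤ 70.25, so it lies inside.
All remaining points lie in this disk, and no smaller disk contains both endpoints, so this is the minimum enclosing circle.
Diameter = 2r = 2√(70.25) ≈ 16.76.

16.76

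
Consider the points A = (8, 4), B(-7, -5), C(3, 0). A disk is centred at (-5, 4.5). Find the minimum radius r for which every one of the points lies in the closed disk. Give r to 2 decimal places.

The required radius is the distance from (-5, 4.5) to the farthest point.
Squared distances: 169.25, 94.25, 84.25.
Maximum is 169.25, attained at A.
r = √(169.25) ≈ 13.01.

13.01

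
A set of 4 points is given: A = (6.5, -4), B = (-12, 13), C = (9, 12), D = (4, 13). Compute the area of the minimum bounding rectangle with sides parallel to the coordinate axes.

357

x ranges over [-12, 9], width 21.
y ranges over [-4, 13], height 17.
Area = 21 × 17 = 357.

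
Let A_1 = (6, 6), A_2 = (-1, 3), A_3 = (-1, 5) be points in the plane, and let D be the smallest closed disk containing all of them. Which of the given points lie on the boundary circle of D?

Side lengths²: A_1A_2² = 58, A_1A_3² = 50, A_2A_3² = 4.
Since A_1A_2² = 58 ≥ 50 + 4 = 54, the angle opposite A_1A_2 is not acute, so the smallest enclosing circle has A_1A_2 as diameter.
Centre = midpoint of A_1A_2 = (2.5, 4.5), r² = 58/4 = 14.5.
The points at distance exactly r from the centre are A_1, A_2 — 2 points.

A_1, A_2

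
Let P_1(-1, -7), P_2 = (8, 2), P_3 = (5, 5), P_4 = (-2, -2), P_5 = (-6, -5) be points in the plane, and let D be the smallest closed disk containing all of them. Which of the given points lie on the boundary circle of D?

A smallest enclosing disk is always determined by at most three of the input points on its boundary.
The farthest pair is P_2–P_5 with squared distance 245. The circle on this segment as diameter has centre (1, -1.5) and r² = 245/4 = 61.25.
Check P_1: distance² to centre = 34.25 ≤ 61.25, so it lies inside.
All remaining points lie in this disk, and no smaller disk contains both endpoints, so this is the minimum enclosing circle.
The points at distance exactly r from the centre are P_2, P_5 — 2 points.

P_2, P_5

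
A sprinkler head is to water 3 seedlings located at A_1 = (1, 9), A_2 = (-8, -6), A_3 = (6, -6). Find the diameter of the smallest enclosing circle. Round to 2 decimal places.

Side lengths²: A_1A_2² = 306, A_1A_3² = 250, A_2A_3² = 196.
Since A_1A_2² = 306 < 250 + 196 = 446, the triangle is acute, so the smallest enclosing circle is the circumcircle.
Circumcentre = (-1, 0), r² = 85.
Diameter = 2r = 2√85 ≈ 18.44.

18.44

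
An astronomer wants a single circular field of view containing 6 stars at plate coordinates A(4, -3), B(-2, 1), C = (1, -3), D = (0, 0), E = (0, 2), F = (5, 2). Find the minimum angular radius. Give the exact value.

The minimum enclosing circle of a finite set is fixed by two of the points (as a diameter) or three (as a circumcircle).
The minimum enclosing circle is determined by three boundary points: A, B, F.
Their circumcentre is (29/17, 1/17) with r² = 4225/289.
The farthest remaining point C is at distance² 2848/289 ≤ 4225/289.
r = √(4225/289) = 65/17.

65/17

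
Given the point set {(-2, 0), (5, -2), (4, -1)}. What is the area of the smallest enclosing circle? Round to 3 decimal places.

Call the three points A, B, C in the order given.
Side lengths²: AB² = 53, AC² = 37, BC² = 2.
Since AB² = 53 ≥ 37 + 2 = 39, the angle opposite AB is not acute, so the smallest enclosing circle has AB as diameter.
Centre = midpoint of AB = (1.5, -1), r² = 53/4 = 13.25.
Area = π·r² = π·13.25 ≈ 41.626.

41.626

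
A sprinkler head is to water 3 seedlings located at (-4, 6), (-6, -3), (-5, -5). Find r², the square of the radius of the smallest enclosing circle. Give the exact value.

Call the three points A, B, C in the order given.
Side lengths²: AB² = 85, AC² = 122, BC² = 5.
Since AC² = 122 ≥ 85 + 5 = 90, the angle opposite AC is not acute, so the smallest enclosing circle has AC as diameter.
Centre = midpoint of AC = (-4.5, 0.5), r² = 122/4 = 30.5.

30.5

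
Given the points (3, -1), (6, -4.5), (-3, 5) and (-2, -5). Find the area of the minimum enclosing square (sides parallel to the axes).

100

The bounding box has width 9 and height 10.
An axis-aligned square enclosing the set must have side ≥ max(width, height).
So the minimum side is max(9, 10) = 10.
Area = 10² = 100.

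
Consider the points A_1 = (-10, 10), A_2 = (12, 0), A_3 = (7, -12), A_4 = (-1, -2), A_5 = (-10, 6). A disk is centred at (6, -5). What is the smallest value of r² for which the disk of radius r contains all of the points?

The required radius is the distance from (6, -5) to the farthest point.
Squared distances: 481, 61, 50, 58, 377.
Maximum is 481, attained at A_1.

481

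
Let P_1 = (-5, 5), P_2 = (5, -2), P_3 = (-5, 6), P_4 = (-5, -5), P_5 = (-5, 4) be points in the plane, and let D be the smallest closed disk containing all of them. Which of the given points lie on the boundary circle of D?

P_2, P_3, P_4

By Welzl's lemma the MEC is supported by two points (diametrically opposite) or three points (on a circumcircle).
The minimum enclosing circle is determined by three boundary points: P_2, P_3, P_4.
Their circumcentre is (-1.2, 0.5) with r² = 44.69.
The farthest remaining point P_1 is at distance² 34.69 ≤ 44.69.
The points at distance exactly r from the centre are P_2, P_3, P_4 — 3 points.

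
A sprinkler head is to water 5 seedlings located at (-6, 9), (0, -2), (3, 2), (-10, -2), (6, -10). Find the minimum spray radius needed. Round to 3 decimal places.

11.236

A smallest enclosing disk is always determined by at most three of the input points on its boundary.
The farthest pair is (-6, 9)–(6, -10) with squared distance 505. The circle on this segment as diameter has centre (0, -0.5) and r² = 505/4 = 126.25.
Check (0, -2): distance² to centre = 2.25 ≤ 126.25, so it lies inside.
All remaining points lie in this disk, and no smaller disk contains both endpoints, so this is the minimum enclosing circle.
r = √(126.25) ≈ 11.236.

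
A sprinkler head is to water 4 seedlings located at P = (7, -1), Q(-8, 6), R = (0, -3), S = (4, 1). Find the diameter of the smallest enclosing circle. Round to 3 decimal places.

The farthest pair is P–Q with squared distance 274. The circle on this segment as diameter has centre (-0.5, 2.5) and r² = 274/4 = 68.5.
Check R: distance² to centre = 30.5 ≤ 68.5, so it lies inside.
All remaining points lie in this disk, and no smaller disk contains both endpoints, so this is the minimum enclosing circle.
Diameter = 2r = 2√(68.5) ≈ 16.553.

16.553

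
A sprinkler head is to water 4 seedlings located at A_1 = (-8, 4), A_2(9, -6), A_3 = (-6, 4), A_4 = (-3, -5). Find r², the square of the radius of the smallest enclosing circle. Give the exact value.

97.25

The farthest pair is A_1–A_2 with squared distance 389. The circle on this segment as diameter has centre (0.5, -1) and r² = 389/4 = 97.25.
Check A_3: distance² to centre = 67.25 ≤ 97.25, so it lies inside.
All remaining points lie in this disk, and no smaller disk contains both endpoints, so this is the minimum enclosing circle.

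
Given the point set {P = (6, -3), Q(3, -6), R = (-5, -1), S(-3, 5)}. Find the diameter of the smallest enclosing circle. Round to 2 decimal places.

12.55

The minimum enclosing circle of a finite set is fixed by two of the points (as a diameter) or three (as a circumcircle).
The minimum enclosing circle is determined by three boundary points: P, Q, S.
Their circumcentre is (11/34, -11/34) with r² = 22765/578.
The farthest remaining point R is at distance² 16645/578 ≤ 22765/578.
Diameter = 2r = 2√(22765/578) ≈ 12.55.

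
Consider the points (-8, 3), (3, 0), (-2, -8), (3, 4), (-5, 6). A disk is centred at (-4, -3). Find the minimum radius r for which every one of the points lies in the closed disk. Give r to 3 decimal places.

9.899

The required radius is the distance from (-4, -3) to the farthest point.
Squared distances: 52, 58, 29, 98, 82.
Maximum is 98, attained at (3, 4).
r = √98 ≈ 9.899.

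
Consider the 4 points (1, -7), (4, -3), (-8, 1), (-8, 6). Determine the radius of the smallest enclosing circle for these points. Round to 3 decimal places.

The minimum enclosing circle of a finite set is fixed by two of the points (as a diameter) or three (as a circumcircle).
The farthest pair is (1, -7)–(-8, 6) with squared distance 250. The circle on this segment as diameter has centre (-3.5, -0.5) and r² = 250/4 = 62.5.
Check (4, -3): distance² to centre = 62.5 ≤ 62.5, so it lies inside.
All remaining points lie in this disk, and no smaller disk contains both endpoints, so this is the minimum enclosing circle.
r = √(62.5) ≈ 7.906.

7.906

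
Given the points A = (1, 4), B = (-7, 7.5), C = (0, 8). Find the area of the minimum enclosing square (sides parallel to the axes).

The bounding box has width 8 and height 4.
An axis-aligned square enclosing the set must have side ≥ max(width, height).
So the minimum side is max(8, 4) = 8.
Area = 8² = 64.

64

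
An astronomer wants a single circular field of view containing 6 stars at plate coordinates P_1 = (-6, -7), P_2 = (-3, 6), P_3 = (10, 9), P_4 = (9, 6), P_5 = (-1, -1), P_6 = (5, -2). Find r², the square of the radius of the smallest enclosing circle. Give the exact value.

The minimum enclosing circle of a finite set is fixed by two of the points (as a diameter) or three (as a circumcircle).
The farthest pair is P_1–P_3 with squared distance 512. The circle on this segment as diameter has centre (2, 1) and r² = 512/4 = 128.
Check P_2: distance² to centre = 50 ≤ 128, so it lies inside.
All remaining points lie in this disk, and no smaller disk contains both endpoints, so this is the minimum enclosing circle.

128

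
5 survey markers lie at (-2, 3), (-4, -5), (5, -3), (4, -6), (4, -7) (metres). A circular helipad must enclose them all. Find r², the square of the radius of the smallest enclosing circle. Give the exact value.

34

By Welzl's lemma the MEC is supported by two points (diametrically opposite) or three points (on a circumcircle).
The farthest pair is (-2, 3)–(4, -7) with squared distance 136. The circle on this segment as diameter has centre (1, -2) and r² = 136/4 = 34.
Check (-4, -5): distance² to centre = 34 ≤ 34, so it lies inside.
All remaining points lie in this disk, and no smaller disk contains both endpoints, so this is the minimum enclosing circle.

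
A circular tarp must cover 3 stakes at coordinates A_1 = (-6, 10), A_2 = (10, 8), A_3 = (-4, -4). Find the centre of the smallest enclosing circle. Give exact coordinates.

Side lengths²: A_1A_2² = 260, A_1A_3² = 200, A_2A_3² = 340.
Since A_2A_3² = 340 < 260 + 200 = 460, the triangle is acute, so the smallest enclosing circle is the circumcircle.
Circumcentre = (15/11, 43/11), r² = 11050/121.
Centre = (15/11, 43/11).

(15/11, 43/11)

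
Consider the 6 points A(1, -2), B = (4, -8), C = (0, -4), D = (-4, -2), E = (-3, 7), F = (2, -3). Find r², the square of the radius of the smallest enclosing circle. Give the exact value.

68.5

The minimum enclosing circle of a finite set is fixed by two of the points (as a diameter) or three (as a circumcircle).
The farthest pair is B–E with squared distance 274. The circle on this segment as diameter has centre (0.5, -0.5) and r² = 274/4 = 68.5.
Check A: distance² to centre = 2.5 ≤ 68.5, so it lies inside.
All remaining points lie in this disk, and no smaller disk contains both endpoints, so this is the minimum enclosing circle.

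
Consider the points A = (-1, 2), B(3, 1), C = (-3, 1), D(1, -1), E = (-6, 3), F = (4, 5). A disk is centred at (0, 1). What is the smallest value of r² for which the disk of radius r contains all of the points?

40

The required radius is the distance from (0, 1) to the farthest point.
Squared distances: 2, 9, 9, 5, 40, 32.
Maximum is 40, attained at E.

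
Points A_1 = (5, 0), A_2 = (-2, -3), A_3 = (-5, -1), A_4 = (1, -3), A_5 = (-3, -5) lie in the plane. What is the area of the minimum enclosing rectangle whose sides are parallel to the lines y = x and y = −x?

In coordinates u = x + y, v = x − y the rectangle is axis-aligned; the map (x,y)→(u,v) scales areas by 2.
u-values: 5, -5, -6, -2, -8; range = 5 − (-8) = 13.
v-values: 5, 1, -4, 4, 2; range = 5 − (-4) = 9.
Area = (13 × 9) / 2 = 58.5.

58.5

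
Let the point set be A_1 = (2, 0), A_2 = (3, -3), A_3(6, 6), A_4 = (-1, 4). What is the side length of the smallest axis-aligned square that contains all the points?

9

The bounding box has width 7 and height 9.
An axis-aligned square enclosing the set must have side ≥ max(width, height).
So the minimum side is max(7, 9) = 9.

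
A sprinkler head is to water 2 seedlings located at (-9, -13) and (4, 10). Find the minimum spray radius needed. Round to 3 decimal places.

13.210

The smallest circle enclosing two points has them as diameter endpoints.
Centre = midpoint = (-2.5, -1.5); r² = |(-9, -13)−(4, 10)|²/4 = 698/4 = 174.5.
r = √(174.5) ≈ 13.210.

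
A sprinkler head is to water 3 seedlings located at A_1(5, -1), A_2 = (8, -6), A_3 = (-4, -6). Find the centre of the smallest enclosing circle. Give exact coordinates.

(2, -6)

Side lengths²: A_1A_2² = 34, A_1A_3² = 106, A_2A_3² = 144.
Since A_2A_3² = 144 ≥ 106 + 34 = 140, the angle opposite A_2A_3 is not acute, so the smallest enclosing circle has A_2A_3 as diameter.
Centre = midpoint of A_2A_3 = (2, -6), r² = 144/4 = 36.
Centre = (2, -6).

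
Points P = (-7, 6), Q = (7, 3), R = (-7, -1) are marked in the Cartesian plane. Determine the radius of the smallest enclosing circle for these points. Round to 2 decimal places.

Side lengths²: PQ² = 205, PR² = 49, QR² = 212.
Since QR² = 212 < 205 + 49 = 254, the triangle is acute, so the smallest enclosing circle is the circumcircle.
Circumcentre = (-3/7, 2.5), r² = 10865/196.
r = √(10865/196) ≈ 7.45.

7.45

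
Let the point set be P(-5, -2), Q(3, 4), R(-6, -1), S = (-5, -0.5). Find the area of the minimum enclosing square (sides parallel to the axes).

The bounding box has width 9 and height 6.
An axis-aligned square enclosing the set must have side ≥ max(width, height).
So the minimum side is max(9, 6) = 9.
Area = 9² = 81.

81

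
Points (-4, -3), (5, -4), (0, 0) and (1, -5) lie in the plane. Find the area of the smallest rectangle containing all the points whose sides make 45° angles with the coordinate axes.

40

In coordinates u = x + y, v = x − y the rectangle is axis-aligned; the map (x,y)→(u,v) scales areas by 2.
u-values: -7, 1, 0, -4; range = 1 − (-7) = 8.
v-values: -1, 9, 0, 6; range = 9 − (-1) = 10.
Area = (8 × 10) / 2 = 40.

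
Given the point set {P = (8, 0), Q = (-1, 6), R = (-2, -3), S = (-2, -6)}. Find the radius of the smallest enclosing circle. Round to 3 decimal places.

By Welzl's lemma the MEC is supported by two points (diametrically opposite) or three points (on a circumcircle).
The minimum enclosing circle is determined by three boundary points: P, Q, S.
Their circumcentre is (51/38, -9/38) with r² = 32045/722.
The farthest remaining point R is at distance² 13577/722 ≤ 32045/722.
r = √(32045/722) ≈ 6.662.

6.662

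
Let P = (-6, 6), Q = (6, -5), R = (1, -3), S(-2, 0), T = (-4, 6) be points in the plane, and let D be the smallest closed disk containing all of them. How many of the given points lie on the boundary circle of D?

The farthest pair is P–Q with squared distance 265. The circle on this segment as diameter has centre (0, 0.5) and r² = 265/4 = 66.25.
Check R: distance² to centre = 13.25 ≤ 66.25, so it lies inside.
All remaining points lie in this disk, and no smaller disk contains both endpoints, so this is the minimum enclosing circle.
The points at distance exactly r from the centre are P, Q — 2 points.

2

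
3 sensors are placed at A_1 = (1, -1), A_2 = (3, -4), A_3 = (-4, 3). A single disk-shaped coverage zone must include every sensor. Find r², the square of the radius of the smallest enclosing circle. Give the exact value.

Side lengths²: A_1A_2² = 13, A_1A_3² = 41, A_2A_3² = 98.
Since A_2A_3² = 98 ≥ 41 + 13 = 54, the angle opposite A_2A_3 is not acute, so the smallest enclosing circle has A_2A_3 as diameter.
Centre = midpoint of A_2A_3 = (-0.5, -0.5), r² = 98/4 = 24.5.

24.5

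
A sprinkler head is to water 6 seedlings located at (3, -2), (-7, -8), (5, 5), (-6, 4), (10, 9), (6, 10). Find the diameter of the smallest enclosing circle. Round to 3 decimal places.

A smallest enclosing disk is always determined by at most three of the input points on its boundary.
The farthest pair is (-7, -8)–(10, 9) with squared distance 578. The circle on this segment as diameter has centre (1.5, 0.5) and r² = 578/4 = 144.5.
Check (3, -2): distance² to centre = 8.5 ≤ 144.5, so it lies inside.
All remaining points lie in this disk, and no smaller disk contains both endpoints, so this is the minimum enclosing circle.
Diameter = 2r = 2√(144.5) ≈ 24.042.

24.042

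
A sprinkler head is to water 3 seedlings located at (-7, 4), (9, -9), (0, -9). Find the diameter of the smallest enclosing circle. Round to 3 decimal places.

20.616

Call the three points A, B, C in the order given.
Side lengths²: AB² = 425, AC² = 218, BC² = 81.
Since AB² = 425 ≥ 218 + 81 = 299, the angle opposite AB is not acute, so the smallest enclosing circle has AB as diameter.
Centre = midpoint of AB = (1, -2.5), r² = 425/4 = 106.25.
Diameter = 2r = 2√(106.25) ≈ 20.616.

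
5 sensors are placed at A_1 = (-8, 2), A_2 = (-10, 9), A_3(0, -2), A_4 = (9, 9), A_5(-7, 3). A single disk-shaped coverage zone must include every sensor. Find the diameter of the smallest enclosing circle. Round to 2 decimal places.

The minimum enclosing circle of a finite set is fixed by two of the points (as a diameter) or three (as a circumcircle).
The minimum enclosing circle is determined by three boundary points: A_2, A_3, A_4.
Their circumcentre is (-0.5, 167/22) with r² = 22321/242.
The farthest remaining point A_1 is at distance² 21177/242 ≤ 22321/242.
Diameter = 2r = 2√(22321/242) ≈ 19.21.

19.21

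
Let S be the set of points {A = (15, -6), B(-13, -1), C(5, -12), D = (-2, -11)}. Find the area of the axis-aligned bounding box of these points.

x ranges over [-13, 15], width 28.
y ranges over [-12, -1], height 11.
Area = 28 × 11 = 308.

308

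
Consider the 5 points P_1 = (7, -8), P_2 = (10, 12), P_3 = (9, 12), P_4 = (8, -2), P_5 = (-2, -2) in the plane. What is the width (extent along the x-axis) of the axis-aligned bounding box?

12

max x = 10, min x = -2, so width = 12.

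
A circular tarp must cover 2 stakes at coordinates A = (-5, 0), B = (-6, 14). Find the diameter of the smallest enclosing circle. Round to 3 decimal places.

14.036

The smallest circle enclosing two points has them as diameter endpoints.
Centre = midpoint = (-5.5, 7); r² = |AB|²/4 = 197/4 = 49.25.
Diameter = 2r = 2√(49.25) ≈ 14.036.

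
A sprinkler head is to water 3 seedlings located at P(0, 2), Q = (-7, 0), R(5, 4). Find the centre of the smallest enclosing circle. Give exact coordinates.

(-1, 2)

Side lengths²: PQ² = 53, PR² = 29, QR² = 160.
Since QR² = 160 ≥ 53 + 29 = 82, the angle opposite QR is not acute, so the smallest enclosing circle has QR as diameter.
Centre = midpoint of QR = (-1, 2), r² = 160/4 = 40.
Centre = (-1, 2).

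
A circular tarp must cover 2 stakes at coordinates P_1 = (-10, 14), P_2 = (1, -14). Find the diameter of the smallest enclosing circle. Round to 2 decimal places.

The smallest circle enclosing two points has them as diameter endpoints.
Centre = midpoint = (-4.5, 0); r² = |P_1P_2|²/4 = 905/4 = 226.25.
Diameter = 2r = 2√(226.25) ≈ 30.08.

30.08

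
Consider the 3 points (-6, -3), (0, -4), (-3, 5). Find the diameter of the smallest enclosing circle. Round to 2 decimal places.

9.67

Call the three points A, B, C in the order given.
Side lengths²: AB² = 37, AC² = 73, BC² = 90.
Since BC² = 90 < 73 + 37 = 110, the triangle is acute, so the smallest enclosing circle is the circumcircle.
Circumcentre = (-81/34, 7/34), r² = 13505/578.
Diameter = 2r = 2√(13505/578) ≈ 9.67.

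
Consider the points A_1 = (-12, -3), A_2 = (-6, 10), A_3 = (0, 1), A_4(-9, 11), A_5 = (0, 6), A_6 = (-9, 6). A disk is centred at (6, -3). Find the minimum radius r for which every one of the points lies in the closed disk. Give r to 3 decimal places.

The required radius is the distance from (6, -3) to the farthest point.
Squared distances: 324, 313, 52, 421, 117, 306.
Maximum is 421, attained at A_4.
r = √421 ≈ 20.518.

20.518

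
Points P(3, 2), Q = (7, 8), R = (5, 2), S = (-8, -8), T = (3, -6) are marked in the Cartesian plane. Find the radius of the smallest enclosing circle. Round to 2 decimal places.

A smallest enclosing disk is always determined by at most three of the input points on its boundary.
The farthest pair is Q–S with squared distance 481. The circle on this segment as diameter has centre (-0.5, 0) and r² = 481/4 = 120.25.
Check P: distance² to centre = 16.25 ≤ 120.25, so it lies inside.
All remaining points lie in this disk, and no smaller disk contains both endpoints, so this is the minimum enclosing circle.
r = √(120.25) ≈ 10.97.

10.97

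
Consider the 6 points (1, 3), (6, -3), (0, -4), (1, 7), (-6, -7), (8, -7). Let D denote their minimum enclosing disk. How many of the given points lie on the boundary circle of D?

3

The minimum enclosing circle of a finite set is fixed by two of the points (as a diameter) or three (as a circumcircle).
The minimum enclosing circle is determined by three boundary points: (1, 7), (-6, -7), (8, -7).
Their circumcentre is (1, -1.75) with r² = 76.5625.
The farthest remaining point (6, -3) is at distance² 26.5625 ≤ 76.5625.
The points at distance exactly r from the centre are (1, 7), (-6, -7), (8, -7) — 3 points.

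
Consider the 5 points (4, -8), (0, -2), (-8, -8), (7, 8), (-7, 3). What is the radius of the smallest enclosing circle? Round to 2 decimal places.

10.97

A smallest enclosing disk is always determined by at most three of the input points on its boundary.
The farthest pair is (-8, -8)–(7, 8) with squared distance 481. The circle on this segment as diameter has centre (-0.5, 0) and r² = 481/4 = 120.25.
Check (4, -8): distance² to centre = 84.25 ≤ 120.25, so it lies inside.
All remaining points lie in this disk, and no smaller disk contains both endpoints, so this is the minimum enclosing circle.
r = √(120.25) ≈ 10.97.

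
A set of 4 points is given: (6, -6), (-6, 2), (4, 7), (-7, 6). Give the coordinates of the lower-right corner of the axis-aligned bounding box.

(6, -6)

x-range [-7, 6], y-range [-6, 7].
The lower-right corner is (6, -6).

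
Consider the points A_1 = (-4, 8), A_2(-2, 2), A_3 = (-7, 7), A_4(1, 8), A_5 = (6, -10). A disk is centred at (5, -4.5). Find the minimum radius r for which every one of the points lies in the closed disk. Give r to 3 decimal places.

16.621

The required radius is the distance from (5, -4.5) to the farthest point.
Squared distances: 237.25, 91.25, 276.25, 172.25, 31.25.
Maximum is 276.25, attained at A_3.
r = √(276.25) ≈ 16.621.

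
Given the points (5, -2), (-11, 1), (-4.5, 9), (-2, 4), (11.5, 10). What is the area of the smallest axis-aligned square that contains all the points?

The bounding box has width 22.5 and height 12.
An axis-aligned square enclosing the set must have side ≥ max(width, height).
So the minimum side is max(22.5, 12) = 22.5.
Area = 22.5² = 506.25.

506.25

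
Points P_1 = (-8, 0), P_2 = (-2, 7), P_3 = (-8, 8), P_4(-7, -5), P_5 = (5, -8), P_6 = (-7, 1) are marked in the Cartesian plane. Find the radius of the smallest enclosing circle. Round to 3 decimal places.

A smallest enclosing disk is always determined by at most three of the input points on its boundary.
The farthest pair is P_3–P_5 with squared distance 425. The circle on this segment as diameter has centre (-1.5, 0) and r² = 425/4 = 106.25.
Check P_1: distance² to centre = 42.25 ≤ 106.25, so it lies inside.
All remaining points lie in this disk, and no smaller disk contains both endpoints, so this is the minimum enclosing circle.
r = √(106.25) ≈ 10.308.

10.308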